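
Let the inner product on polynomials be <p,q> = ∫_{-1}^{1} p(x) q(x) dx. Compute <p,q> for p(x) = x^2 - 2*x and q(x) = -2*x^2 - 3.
<p,q> = -14/5

Expand the product: p(x)·q(x) = -2*x^4 + 4*x^3 - 3*x^2 + 6*x.
∫_{-1}^{1} of each monomial x^k gives [2/(k+1) if k even, 0 if k odd]. Integrating term-by-term (or equivalently evaluating the antiderivative F(x) = -2*x^5/5 + x^4 - x^3 + 3*x^2 at the endpoints):
  F(1) − F(−1) = 13/5 − (27/5) = -14/5.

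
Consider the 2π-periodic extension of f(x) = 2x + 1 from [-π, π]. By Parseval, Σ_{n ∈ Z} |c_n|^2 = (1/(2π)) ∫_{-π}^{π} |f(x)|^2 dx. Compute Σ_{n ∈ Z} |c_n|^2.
Σ |c_n|^2 = 4π^2/3 + 1

Expand and integrate term by term over [-π, π]:
  ∫ (2x)^2 dx = 4·(2π^3/3); ∫ 2·2·(1)·x dx = 0 (odd integrand); ∫ 1^2 dx = 1·2π.
So (1/(2π)) ∫_{-π}^{π} (2x + 1)^2 dx = 4π^2/3 + 1 = 4π^2/3 + 1.
Parseval ⇒ Σ |c_n|^2 = 4π^2/3 + 1.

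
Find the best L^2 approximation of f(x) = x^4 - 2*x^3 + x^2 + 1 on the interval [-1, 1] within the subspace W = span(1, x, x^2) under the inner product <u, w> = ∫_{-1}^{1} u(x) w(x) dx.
g(x) = 13*x^2/7 - 6*x/5 + 32/35

The best approximation g ∈ W is the orthogonal projection of f onto W. Writing g = a_0 + a_1 x + a_2 x^2, the coefficients solve the normal equations G · a = b where
  G_{ij} = <φ_i, φ_j> and b_i = <f, φ_i>, with φ_0 = 1, φ_1 = x, φ_2 = x^2.
G =
  [2, 0, 2/3]
  [0, 2/3, 0]
  [2/3, 0, 2/5],
b = (46/15, -4/5, 142/105).
Solving gives a_0 = 32/35, a_1 = -6/5, a_2 = 13/7, so
  g(x) = 13*x^2/7 - 6*x/5 + 32/35.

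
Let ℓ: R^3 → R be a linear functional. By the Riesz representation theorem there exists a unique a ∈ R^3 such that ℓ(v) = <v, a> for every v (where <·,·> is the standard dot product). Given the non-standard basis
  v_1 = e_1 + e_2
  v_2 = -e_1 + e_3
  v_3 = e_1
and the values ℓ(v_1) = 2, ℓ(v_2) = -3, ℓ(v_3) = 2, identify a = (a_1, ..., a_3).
a = (2, 0, -1)

Write a = (a_1, ..., a_3) in the standard basis. For each basis vector v_i, ℓ(v_i) = <v_i, a> is a linear equation in the a_j's. Collect the n equations into a matrix system V a = ℓ, where row i of V is v_i (expressed in the standard basis). Since V is invertible (lower-triangular with 1s on the diagonal, up to permutation), solve by back-substitution:
  V =
[[1, 1, 0],
 [-1, 0, 1],
 [1, 0, 0]]
  V a = (2, -3, 2)
Solving gives a = (2, 0, -1).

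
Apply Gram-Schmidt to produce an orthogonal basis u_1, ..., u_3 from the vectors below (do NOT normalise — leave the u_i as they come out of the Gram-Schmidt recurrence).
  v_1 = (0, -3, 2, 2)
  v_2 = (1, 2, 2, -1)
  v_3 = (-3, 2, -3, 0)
Orthogonal basis:
  u_1 = (0, -3, 2, 2)
  u_2 = (1, 22/17, 42/17, -9/17)
  u_3 = (-47/22, 1, 6/11, 21/22)

Apply the Gram-Schmidt recurrence
  u_1 = v_1
  u_i = v_i − Σ_{j<i} ((v_i · u_j) / (u_j · u_j)) · u_j.

Step by step this gives:
  u_1 = (0, -3, 2, 2)
  u_2 = (1, 22/17, 42/17, -9/17)
  u_3 = (-47/22, 1, 6/11, 21/22)

Orthogonality check:
  u_2 · u_1 = 0 (should be 0)
  u_3 · u_1 = 0 (should be 0)
  u_3 · u_2 = 0 (should be 0)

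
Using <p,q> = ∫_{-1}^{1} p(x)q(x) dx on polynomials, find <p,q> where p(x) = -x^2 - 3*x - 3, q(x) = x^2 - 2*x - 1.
<p,q> = 124/15

Expand the product: p(x)·q(x) = -x^4 - x^3 + 4*x^2 + 9*x + 3.
∫_{-1}^{1} of each monomial x^k gives [2/(k+1) if k even, 0 if k odd]. Integrating term-by-term (or equivalently evaluating the antiderivative F(x) = -x^5/5 - x^4/4 + 4*x^3/3 + 9*x^2/2 + 3*x at the endpoints):
  F(1) − F(−1) = 503/60 − (7/60) = 124/15.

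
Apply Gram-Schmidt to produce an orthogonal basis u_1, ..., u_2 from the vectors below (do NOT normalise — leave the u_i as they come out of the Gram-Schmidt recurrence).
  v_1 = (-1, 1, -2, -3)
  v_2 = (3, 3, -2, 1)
Orthogonal basis:
  u_1 = (-1, 1, -2, -3)
  u_2 = (46/15, 44/15, -28/15, 6/5)

Apply the Gram-Schmidt recurrence
  u_1 = v_1
  u_i = v_i − Σ_{j<i} ((v_i · u_j) / (u_j · u_j)) · u_j.

Step by step this gives:
  u_1 = (-1, 1, -2, -3)
  u_2 = (46/15, 44/15, -28/15, 6/5)

Orthogonality check:
  u_2 · u_1 = 0 (should be 0)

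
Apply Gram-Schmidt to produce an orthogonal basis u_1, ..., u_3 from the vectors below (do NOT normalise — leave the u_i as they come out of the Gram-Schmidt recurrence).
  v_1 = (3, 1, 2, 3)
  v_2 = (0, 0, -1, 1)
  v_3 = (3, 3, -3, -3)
Orthogonal basis:
  u_1 = (3, 1, 2, 3)
  u_2 = (-3/23, -1/23, -25/23, 20/23)
  u_3 = (17/5, 47/15, -8/3, -8/3)

Apply the Gram-Schmidt recurrence
  u_1 = v_1
  u_i = v_i − Σ_{j<i} ((v_i · u_j) / (u_j · u_j)) · u_j.

Step by step this gives:
  u_1 = (3, 1, 2, 3)
  u_2 = (-3/23, -1/23, -25/23, 20/23)
  u_3 = (17/5, 47/15, -8/3, -8/3)

Orthogonality check:
  u_2 · u_1 = 0 (should be 0)
  u_3 · u_1 = 0 (should be 0)
  u_3 · u_2 = 0 (should be 0)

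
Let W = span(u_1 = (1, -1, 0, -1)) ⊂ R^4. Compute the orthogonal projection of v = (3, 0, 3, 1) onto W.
proj_W(v) = (2/3, -2/3, 0, -2/3)

Set up U = [u_1 | ... | u_1] ∈ R^(4×1). The projector onto W = col(U) is P = U (U^T U)^(-1) U^T.
Compute U^T U =
  [3],
and U^T v = (2).
Solve U^T U · c = U^T v for the coefficients: c = (2/3). The projection is proj_W(v) = U c.
Check: (v - proj_W(v)) · u_1 = 0  (should be 0).
Result: proj_W(v) = (2/3, -2/3, 0, -2/3).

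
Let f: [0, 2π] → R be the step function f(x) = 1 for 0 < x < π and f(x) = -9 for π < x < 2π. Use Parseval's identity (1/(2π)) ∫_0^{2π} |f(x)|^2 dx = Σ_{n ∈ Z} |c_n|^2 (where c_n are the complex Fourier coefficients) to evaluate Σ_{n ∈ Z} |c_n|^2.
Σ |c_n|^2 = 41

Parseval equates the L^2 energy of f (normalised by 1/(2π)) with the ℓ^2 sum of its Fourier coefficients: (1/(2π)) ∫_0^{2π} |f|^2 = Σ |c_n|^2.
Compute the left side: (1/(2π)) [∫_0^π 1^2 dx + ∫_π^{2π} (-9)^2 dx] = (1/(2π)) · (1π + 81π) = (1 + 81)/2 = 41.
So Σ_{n ∈ Z} |c_n|^2 = 41.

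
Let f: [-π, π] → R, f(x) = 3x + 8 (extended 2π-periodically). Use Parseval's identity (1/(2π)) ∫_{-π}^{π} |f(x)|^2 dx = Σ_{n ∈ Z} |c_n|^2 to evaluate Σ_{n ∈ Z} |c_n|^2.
Σ |c_n|^2 = 3π^2 + 64

Expand and integrate term by term over [-π, π]:
  ∫ (3x)^2 dx = 9·(2π^3/3); ∫ 2·3·(8)·x dx = 0 (odd integrand); ∫ 8^2 dx = 64·2π.
So (1/(2π)) ∫_{-π}^{π} (3x + 8)^2 dx = 9π^2/3 + 64 = 3π^2 + 64.
Parseval ⇒ Σ |c_n|^2 = 3π^2 + 64.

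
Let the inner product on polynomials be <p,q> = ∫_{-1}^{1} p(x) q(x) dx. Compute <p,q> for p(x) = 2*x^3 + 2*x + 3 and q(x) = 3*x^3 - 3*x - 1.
<p,q> = -58/7

Expand the product: p(x)·q(x) = 6*x^6 + 7*x^3 - 6*x^2 - 11*x - 3.
∫_{-1}^{1} of each monomial x^k gives [2/(k+1) if k even, 0 if k odd]. Integrating term-by-term (or equivalently evaluating the antiderivative F(x) = 6*x^7/7 + 7*x^4/4 - 2*x^3 - 11*x^2/2 - 3*x at the endpoints):
  F(1) − F(−1) = -221/28 − (11/28) = -58/7.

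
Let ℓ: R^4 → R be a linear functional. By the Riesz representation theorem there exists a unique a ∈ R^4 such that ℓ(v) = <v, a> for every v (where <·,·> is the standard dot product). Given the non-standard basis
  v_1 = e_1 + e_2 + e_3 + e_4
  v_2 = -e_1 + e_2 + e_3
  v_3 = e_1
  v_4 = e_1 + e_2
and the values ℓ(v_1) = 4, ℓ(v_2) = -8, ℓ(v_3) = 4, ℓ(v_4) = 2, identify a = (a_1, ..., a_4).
a = (4, -2, -2, 4)

Write a = (a_1, ..., a_4) in the standard basis. For each basis vector v_i, ℓ(v_i) = <v_i, a> is a linear equation in the a_j's. Collect the n equations into a matrix system V a = ℓ, where row i of V is v_i (expressed in the standard basis). Since V is invertible (lower-triangular with 1s on the diagonal, up to permutation), solve by back-substitution:
  V =
[[1, 1, 1, 1],
 [-1, 1, 1, 0],
 [1, 0, 0, 0],
 [1, 1, 0, 0]]
  V a = (4, -8, 4, 2)
Solving gives a = (4, -2, -2, 4).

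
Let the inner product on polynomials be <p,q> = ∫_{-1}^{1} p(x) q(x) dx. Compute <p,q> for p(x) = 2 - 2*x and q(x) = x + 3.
<p,q> = 32/3

Expand the product: p(x)·q(x) = -2*x^2 - 4*x + 6.
∫_{-1}^{1} of each monomial x^k gives [2/(k+1) if k even, 0 if k odd]. Integrating term-by-term (or equivalently evaluating the antiderivative F(x) = -2*x^3/3 - 2*x^2 + 6*x at the endpoints):
  F(1) − F(−1) = 10/3 − (-22/3) = 32/3.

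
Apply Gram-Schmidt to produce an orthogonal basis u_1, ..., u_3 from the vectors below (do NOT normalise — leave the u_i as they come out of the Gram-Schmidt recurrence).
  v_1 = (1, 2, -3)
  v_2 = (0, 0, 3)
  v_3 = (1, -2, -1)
Orthogonal basis:
  u_1 = (1, 2, -3)
  u_2 = (9/14, 9/7, 15/14)
  u_3 = (8/5, -4/5, 0)

Apply the Gram-Schmidt recurrence
  u_1 = v_1
  u_i = v_i − Σ_{j<i} ((v_i · u_j) / (u_j · u_j)) · u_j.

Step by step this gives:
  u_1 = (1, 2, -3)
  u_2 = (9/14, 9/7, 15/14)
  u_3 = (8/5, -4/5, 0)

Orthogonality check:
  u_2 · u_1 = 0 (should be 0)
  u_3 · u_1 = 0 (should be 0)
  u_3 · u_2 = 0 (should be 0)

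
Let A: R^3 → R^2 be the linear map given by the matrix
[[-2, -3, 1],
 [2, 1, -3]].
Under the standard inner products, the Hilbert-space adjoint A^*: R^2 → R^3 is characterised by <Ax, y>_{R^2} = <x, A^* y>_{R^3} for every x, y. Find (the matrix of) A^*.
A^* = A^T =
[[-2, 2],
 [-3, 1],
 [1, -3]]

For real matrices with standard dot products, the defining identity <Ax, y> = <x, A^* y> gives (Ax)^T y = x^T (A^*) y, i.e. x^T A^T y = x^T (A^*) y. Since this holds for all x, y, we must have A^* = A^T. Therefore
A^* =
[[-2, 2],
 [-3, 1],
 [1, -3]].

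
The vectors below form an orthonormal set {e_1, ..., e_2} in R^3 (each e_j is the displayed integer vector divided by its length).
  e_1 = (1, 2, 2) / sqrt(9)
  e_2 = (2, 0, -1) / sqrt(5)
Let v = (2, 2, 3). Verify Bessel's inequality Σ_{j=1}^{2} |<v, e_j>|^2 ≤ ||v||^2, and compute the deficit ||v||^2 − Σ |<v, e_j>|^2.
Σ |<v, e_j>|^2 = 81/5; ||v||^2 = 17; deficit = 4/5

Write each e_j = u_j / sqrt(<u_j, u_j>) where u_j is the displayed integer vector. Then <v, e_j> = <v, u_j> / sqrt(<u_j, u_j>), so |<v, e_j>|^2 = <v, u_j>^2 / <u_j, u_j>.
Coefficients: <v, e_1> = 12/sqrt(9), <v, e_2> = 1/sqrt(5).
Square and sum: Σ |<v, e_j>|^2 = 81/5.
Compute ||v||^2 = v·v = 17.
Deficit = 17 − 81/5 = 4/5 ≥ 0, confirming Bessel's inequality. (The deficit equals ||v − Σ <v,e_j> e_j||^2, the squared distance from v to span{e_j}.)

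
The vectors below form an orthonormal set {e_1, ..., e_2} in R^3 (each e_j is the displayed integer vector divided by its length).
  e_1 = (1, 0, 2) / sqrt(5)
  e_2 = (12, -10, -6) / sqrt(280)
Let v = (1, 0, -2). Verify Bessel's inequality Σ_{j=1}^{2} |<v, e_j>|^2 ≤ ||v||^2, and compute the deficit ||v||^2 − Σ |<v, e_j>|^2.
Σ |<v, e_j>|^2 = 27/7; ||v||^2 = 5; deficit = 8/7

Write each e_j = u_j / sqrt(<u_j, u_j>) where u_j is the displayed integer vector. Then <v, e_j> = <v, u_j> / sqrt(<u_j, u_j>), so |<v, e_j>|^2 = <v, u_j>^2 / <u_j, u_j>.
Coefficients: <v, e_1> = -3/sqrt(5), <v, e_2> = 24/sqrt(280).
Square and sum: Σ |<v, e_j>|^2 = 27/7.
Compute ||v||^2 = v·v = 5.
Deficit = 5 − 27/7 = 8/7 ≥ 0, confirming Bessel's inequality. (The deficit equals ||v − Σ <v,e_j> e_j||^2, the squared distance from v to span{e_j}.)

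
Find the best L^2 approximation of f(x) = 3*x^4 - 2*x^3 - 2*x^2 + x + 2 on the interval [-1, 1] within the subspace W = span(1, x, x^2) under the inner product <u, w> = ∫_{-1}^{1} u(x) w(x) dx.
g(x) = 4*x^2/7 - x/5 + 61/35

The best approximation g ∈ W is the orthogonal projection of f onto W. Writing g = a_0 + a_1 x + a_2 x^2, the coefficients solve the normal equations G · a = b where
  G_{ij} = <φ_i, φ_j> and b_i = <f, φ_i>, with φ_0 = 1, φ_1 = x, φ_2 = x^2.
G =
  [2, 0, 2/3]
  [0, 2/3, 0]
  [2/3, 0, 2/5],
b = (58/15, -2/15, 146/105).
Solving gives a_0 = 61/35, a_1 = -1/5, a_2 = 4/7, so
  g(x) = 4*x^2/7 - x/5 + 61/35.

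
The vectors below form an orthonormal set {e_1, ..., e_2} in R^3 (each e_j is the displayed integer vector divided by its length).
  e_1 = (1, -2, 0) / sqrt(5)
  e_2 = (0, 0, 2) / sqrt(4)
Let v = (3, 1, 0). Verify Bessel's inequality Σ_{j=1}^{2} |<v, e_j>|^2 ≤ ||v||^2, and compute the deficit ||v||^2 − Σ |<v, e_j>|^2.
Σ |<v, e_j>|^2 = 1/5; ||v||^2 = 10; deficit = 49/5

Write each e_j = u_j / sqrt(<u_j, u_j>) where u_j is the displayed integer vector. Then <v, e_j> = <v, u_j> / sqrt(<u_j, u_j>), so |<v, e_j>|^2 = <v, u_j>^2 / <u_j, u_j>.
Coefficients: <v, e_1> = 1/sqrt(5), <v, e_2> = 0/sqrt(4).
Square and sum: Σ |<v, e_j>|^2 = 1/5.
Compute ||v||^2 = v·v = 10.
Deficit = 10 − 1/5 = 49/5 ≥ 0, confirming Bessel's inequality. (The deficit equals ||v − Σ <v,e_j> e_j||^2, the squared distance from v to span{e_j}.)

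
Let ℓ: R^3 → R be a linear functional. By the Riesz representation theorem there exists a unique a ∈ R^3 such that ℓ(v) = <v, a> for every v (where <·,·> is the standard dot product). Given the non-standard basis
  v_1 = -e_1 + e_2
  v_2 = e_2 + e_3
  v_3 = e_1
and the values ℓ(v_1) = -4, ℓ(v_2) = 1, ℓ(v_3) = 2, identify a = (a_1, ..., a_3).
a = (2, -2, 3)

Write a = (a_1, ..., a_3) in the standard basis. For each basis vector v_i, ℓ(v_i) = <v_i, a> is a linear equation in the a_j's. Collect the n equations into a matrix system V a = ℓ, where row i of V is v_i (expressed in the standard basis). Since V is invertible (lower-triangular with 1s on the diagonal, up to permutation), solve by back-substitution:
  V =
[[-1, 1, 0],
 [0, 1, 1],
 [1, 0, 0]]
  V a = (-4, 1, 2)
Solving gives a = (2, -2, 3).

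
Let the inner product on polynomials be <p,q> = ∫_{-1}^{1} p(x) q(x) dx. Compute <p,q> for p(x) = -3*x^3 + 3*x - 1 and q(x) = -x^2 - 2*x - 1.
<p,q> = 16/15

Expand the product: p(x)·q(x) = 3*x^5 + 6*x^4 - 5*x^2 - x + 1.
∫_{-1}^{1} of each monomial x^k gives [2/(k+1) if k even, 0 if k odd]. Integrating term-by-term (or equivalently evaluating the antiderivative F(x) = x^6/2 + 6*x^5/5 - 5*x^3/3 - x^2/2 + x at the endpoints):
  F(1) − F(−1) = 8/15 − (-8/15) = 16/15.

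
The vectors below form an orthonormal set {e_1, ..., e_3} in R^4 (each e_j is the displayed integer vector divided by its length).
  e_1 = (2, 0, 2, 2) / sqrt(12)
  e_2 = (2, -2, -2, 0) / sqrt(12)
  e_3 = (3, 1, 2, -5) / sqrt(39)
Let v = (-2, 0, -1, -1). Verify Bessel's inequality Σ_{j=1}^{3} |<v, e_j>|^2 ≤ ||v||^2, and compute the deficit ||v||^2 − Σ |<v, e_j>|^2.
Σ |<v, e_j>|^2 = 230/39; ||v||^2 = 6; deficit = 4/39

Write each e_j = u_j / sqrt(<u_j, u_j>) where u_j is the displayed integer vector. Then <v, e_j> = <v, u_j> / sqrt(<u_j, u_j>), so |<v, e_j>|^2 = <v, u_j>^2 / <u_j, u_j>.
Coefficients: <v, e_1> = -8/sqrt(12), <v, e_2> = -2/sqrt(12), <v, e_3> = -3/sqrt(39).
Square and sum: Σ |<v, e_j>|^2 = 230/39.
Compute ||v||^2 = v·v = 6.
Deficit = 6 − 230/39 = 4/39 ≥ 0, confirming Bessel's inequality. (The deficit equals ||v − Σ <v,e_j> e_j||^2, the squared distance from v to span{e_j}.)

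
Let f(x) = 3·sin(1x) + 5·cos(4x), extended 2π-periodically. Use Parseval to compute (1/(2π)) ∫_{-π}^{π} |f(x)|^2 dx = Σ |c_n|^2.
Σ |c_n|^2 = 17

Expand |f|^2 and use orthogonality of {sin(nx), cos(mx)} on [-π, π]:
  ∫_{-π}^{π} sin(nx)^2 dx = π, ∫ cos(mx)^2 dx = π, and cross terms integrate to 0.
So ∫_{-π}^{π} f(x)^2 dx = 3^2 · π + 5^2 · π = (9 + 25)π.
Divide by 2π: (9 + 25)/2 = 17.
By Parseval, this equals Σ |c_n|^2.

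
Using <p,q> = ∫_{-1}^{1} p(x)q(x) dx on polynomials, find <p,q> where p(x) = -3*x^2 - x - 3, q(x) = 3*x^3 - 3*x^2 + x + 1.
<p,q> = -4/15

Expand the product: p(x)·q(x) = -9*x^5 + 6*x^4 - 9*x^3 + 5*x^2 - 4*x - 3.
∫_{-1}^{1} of each monomial x^k gives [2/(k+1) if k even, 0 if k odd]. Integrating term-by-term (or equivalently evaluating the antiderivative F(x) = -3*x^6/2 + 6*x^5/5 - 9*x^4/4 + 5*x^3/3 - 2*x^2 - 3*x at the endpoints):
  F(1) − F(−1) = -353/60 − (-337/60) = -4/15.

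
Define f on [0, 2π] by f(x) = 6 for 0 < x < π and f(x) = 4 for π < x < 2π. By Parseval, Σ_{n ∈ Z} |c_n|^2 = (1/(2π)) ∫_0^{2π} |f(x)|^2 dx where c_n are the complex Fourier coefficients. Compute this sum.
Σ |c_n|^2 = 26

Parseval equates the L^2 energy of f (normalised by 1/(2π)) with the ℓ^2 sum of its Fourier coefficients: (1/(2π)) ∫_0^{2π} |f|^2 = Σ |c_n|^2.
Compute the left side: (1/(2π)) [∫_0^π 6^2 dx + ∫_π^{2π} 4^2 dx] = (1/(2π)) · (36π + 16π) = (36 + 16)/2 = 26.
So Σ_{n ∈ Z} |c_n|^2 = 26.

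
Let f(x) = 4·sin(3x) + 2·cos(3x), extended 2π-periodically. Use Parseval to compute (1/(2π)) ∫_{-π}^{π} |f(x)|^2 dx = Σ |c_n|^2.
Σ |c_n|^2 = 10

Expand |f|^2 and use orthogonality of {sin(nx), cos(mx)} on [-π, π]:
  ∫_{-π}^{π} sin(nx)^2 dx = π, ∫ cos(mx)^2 dx = π, and cross terms integrate to 0.
So ∫_{-π}^{π} f(x)^2 dx = 4^2 · π + 2^2 · π = (16 + 4)π.
Divide by 2π: (16 + 4)/2 = 10.
By Parseval, this equals Σ |c_n|^2.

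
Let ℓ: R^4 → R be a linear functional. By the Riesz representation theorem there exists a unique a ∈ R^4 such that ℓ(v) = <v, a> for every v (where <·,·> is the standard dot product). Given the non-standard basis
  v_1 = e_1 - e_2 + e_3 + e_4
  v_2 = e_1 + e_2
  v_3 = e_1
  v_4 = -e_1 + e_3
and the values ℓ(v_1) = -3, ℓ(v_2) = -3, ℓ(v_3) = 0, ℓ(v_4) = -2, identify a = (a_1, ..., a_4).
a = (0, -3, -2, -4)

Write a = (a_1, ..., a_4) in the standard basis. For each basis vector v_i, ℓ(v_i) = <v_i, a> is a linear equation in the a_j's. Collect the n equations into a matrix system V a = ℓ, where row i of V is v_i (expressed in the standard basis). Since V is invertible (lower-triangular with 1s on the diagonal, up to permutation), solve by back-substitution:
  V =
[[1, -1, 1, 1],
 [1, 1, 0, 0],
 [1, 0, 0, 0],
 [-1, 0, 1, 0]]
  V a = (-3, -3, 0, -2)
Solving gives a = (0, -3, -2, -4).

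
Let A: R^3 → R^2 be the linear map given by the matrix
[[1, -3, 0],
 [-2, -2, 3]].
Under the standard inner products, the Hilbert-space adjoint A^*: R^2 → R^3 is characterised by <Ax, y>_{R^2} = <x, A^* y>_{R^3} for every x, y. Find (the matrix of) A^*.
A^* = A^T =
[[1, -2],
 [-3, -2],
 [0, 3]]

For real matrices with standard dot products, the defining identity <Ax, y> = <x, A^* y> gives (Ax)^T y = x^T (A^*) y, i.e. x^T A^T y = x^T (A^*) y. Since this holds for all x, y, we must have A^* = A^T. Therefore
A^* =
[[1, -2],
 [-3, -2],
 [0, 3]].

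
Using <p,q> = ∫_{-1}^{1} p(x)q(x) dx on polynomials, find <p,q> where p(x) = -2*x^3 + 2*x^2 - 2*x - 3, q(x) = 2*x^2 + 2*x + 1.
<p,q> = -34/3

Expand the product: p(x)·q(x) = -4*x^5 - 2*x^3 - 8*x^2 - 8*x - 3.
∫_{-1}^{1} of each monomial x^k gives [2/(k+1) if k even, 0 if k odd]. Integrating term-by-term (or equivalently evaluating the antiderivative F(x) = -2*x^6/3 - x^4/2 - 8*x^3/3 - 4*x^2 - 3*x at the endpoints):
  F(1) − F(−1) = -65/6 − (1/2) = -34/3.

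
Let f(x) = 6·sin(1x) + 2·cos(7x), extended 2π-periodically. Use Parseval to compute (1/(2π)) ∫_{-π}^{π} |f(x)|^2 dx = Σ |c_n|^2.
Σ |c_n|^2 = 20

Expand |f|^2 and use orthogonality of {sin(nx), cos(mx)} on [-π, π]:
  ∫_{-π}^{π} sin(nx)^2 dx = π, ∫ cos(mx)^2 dx = π, and cross terms integrate to 0.
So ∫_{-π}^{π} f(x)^2 dx = 6^2 · π + 2^2 · π = (36 + 4)π.
Divide by 2π: (36 + 4)/2 = 20.
By Parseval, this equals Σ |c_n|^2.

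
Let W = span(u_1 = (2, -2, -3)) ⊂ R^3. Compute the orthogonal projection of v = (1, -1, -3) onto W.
proj_W(v) = (26/17, -26/17, -39/17)

Set up U = [u_1 | ... | u_1] ∈ R^(3×1). The projector onto W = col(U) is P = U (U^T U)^(-1) U^T.
Compute U^T U =
  [17],
and U^T v = (13).
Solve U^T U · c = U^T v for the coefficients: c = (13/17). The projection is proj_W(v) = U c.
Check: (v - proj_W(v)) · u_1 = 0  (should be 0).
Result: proj_W(v) = (26/17, -26/17, -39/17).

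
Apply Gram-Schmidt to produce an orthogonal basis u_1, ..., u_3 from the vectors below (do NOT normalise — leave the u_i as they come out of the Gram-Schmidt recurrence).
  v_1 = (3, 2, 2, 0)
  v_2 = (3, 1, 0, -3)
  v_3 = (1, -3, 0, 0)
Orthogonal basis:
  u_1 = (3, 2, 2, 0)
  u_2 = (18/17, -5/17, -22/17, -3)
  u_3 = (137/101, -525/202, 57/101, 99/202)

Apply the Gram-Schmidt recurrence
  u_1 = v_1
  u_i = v_i − Σ_{j<i} ((v_i · u_j) / (u_j · u_j)) · u_j.

Step by step this gives:
  u_1 = (3, 2, 2, 0)
  u_2 = (18/17, -5/17, -22/17, -3)
  u_3 = (137/101, -525/202, 57/101, 99/202)

Orthogonality check:
  u_2 · u_1 = 0 (should be 0)
  u_3 · u_1 = 0 (should be 0)
  u_3 · u_2 = 0 (should be 0)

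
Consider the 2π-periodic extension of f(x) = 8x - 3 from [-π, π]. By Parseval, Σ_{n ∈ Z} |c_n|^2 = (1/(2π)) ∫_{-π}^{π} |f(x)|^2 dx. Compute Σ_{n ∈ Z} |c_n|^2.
Σ |c_n|^2 = 64π^2/3 + 9

Expand and integrate term by term over [-π, π]:
  ∫ (8x)^2 dx = 64·(2π^3/3); ∫ 2·8·(-3)·x dx = 0 (odd integrand); ∫ (-3)^2 dx = 9·2π.
So (1/(2π)) ∫_{-π}^{π} (8x - 3)^2 dx = 64π^2/3 + 9 = 64π^2/3 + 9.
Parseval ⇒ Σ |c_n|^2 = 64π^2/3 + 9.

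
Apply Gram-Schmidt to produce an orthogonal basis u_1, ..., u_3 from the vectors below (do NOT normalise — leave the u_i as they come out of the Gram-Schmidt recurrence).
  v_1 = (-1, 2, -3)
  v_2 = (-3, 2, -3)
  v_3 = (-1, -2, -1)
Orthogonal basis:
  u_1 = (-1, 2, -3)
  u_2 = (-13/7, -2/7, 3/7)
  u_3 = (0, -24/13, -16/13)

Apply the Gram-Schmidt recurrence
  u_1 = v_1
  u_i = v_i − Σ_{j<i} ((v_i · u_j) / (u_j · u_j)) · u_j.

Step by step this gives:
  u_1 = (-1, 2, -3)
  u_2 = (-13/7, -2/7, 3/7)
  u_3 = (0, -24/13, -16/13)

Orthogonality check:
  u_2 · u_1 = 0 (should be 0)
  u_3 · u_1 = 0 (should be 0)
  u_3 · u_2 = 0 (should be 0)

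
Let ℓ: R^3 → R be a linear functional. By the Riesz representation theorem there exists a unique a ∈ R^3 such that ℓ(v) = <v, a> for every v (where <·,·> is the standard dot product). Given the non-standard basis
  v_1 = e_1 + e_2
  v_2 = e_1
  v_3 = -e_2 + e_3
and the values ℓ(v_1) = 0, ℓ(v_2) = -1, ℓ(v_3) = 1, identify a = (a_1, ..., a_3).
a = (-1, 1, 2)

Write a = (a_1, ..., a_3) in the standard basis. For each basis vector v_i, ℓ(v_i) = <v_i, a> is a linear equation in the a_j's. Collect the n equations into a matrix system V a = ℓ, where row i of V is v_i (expressed in the standard basis). Since V is invertible (lower-triangular with 1s on the diagonal, up to permutation), solve by back-substitution:
  V =
[[1, 1, 0],
 [1, 0, 0],
 [0, -1, 1]]
  V a = (0, -1, 1)
Solving gives a = (-1, 1, 2).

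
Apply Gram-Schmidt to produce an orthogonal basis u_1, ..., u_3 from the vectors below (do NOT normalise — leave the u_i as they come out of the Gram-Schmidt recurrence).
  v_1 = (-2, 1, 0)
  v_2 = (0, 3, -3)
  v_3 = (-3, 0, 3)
Orthogonal basis:
  u_1 = (-2, 1, 0)
  u_2 = (6/5, 12/5, -3)
  u_3 = (1/3, 2/3, 2/3)

Apply the Gram-Schmidt recurrence
  u_1 = v_1
  u_i = v_i − Σ_{j<i} ((v_i · u_j) / (u_j · u_j)) · u_j.

Step by step this gives:
  u_1 = (-2, 1, 0)
  u_2 = (6/5, 12/5, -3)
  u_3 = (1/3, 2/3, 2/3)

Orthogonality check:
  u_2 · u_1 = 0 (should be 0)
  u_3 · u_1 = 0 (should be 0)
  u_3 · u_2 = 0 (should be 0)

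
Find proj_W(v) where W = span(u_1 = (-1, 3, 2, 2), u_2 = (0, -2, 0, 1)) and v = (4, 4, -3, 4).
proj_W(v) = (-17/37, 83/37, 34/37, 18/37)

Set up U = [u_1 | ... | u_2] ∈ R^(4×2). The projector onto W = col(U) is P = U (U^T U)^(-1) U^T.
Compute U^T U =
  [18, -4]
  [-4, 5],
and U^T v = (10, -4).
Solve U^T U · c = U^T v for the coefficients: c = (17/37, -16/37). The projection is proj_W(v) = U c.
Check: (v - proj_W(v)) · u_1 = 0  (should be 0).
Check: (v - proj_W(v)) · u_2 = 0  (should be 0).
Result: proj_W(v) = (-17/37, 83/37, 34/37, 18/37).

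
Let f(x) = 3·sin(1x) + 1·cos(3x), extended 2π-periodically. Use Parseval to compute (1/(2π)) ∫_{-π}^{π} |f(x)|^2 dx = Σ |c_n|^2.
Σ |c_n|^2 = 5

Expand |f|^2 and use orthogonality of {sin(nx), cos(mx)} on [-π, π]:
  ∫_{-π}^{π} sin(nx)^2 dx = π, ∫ cos(mx)^2 dx = π, and cross terms integrate to 0.
So ∫_{-π}^{π} f(x)^2 dx = 3^2 · π + 1^2 · π = (9 + 1)π.
Divide by 2π: (9 + 1)/2 = 5.
By Parseval, this equals Σ |c_n|^2.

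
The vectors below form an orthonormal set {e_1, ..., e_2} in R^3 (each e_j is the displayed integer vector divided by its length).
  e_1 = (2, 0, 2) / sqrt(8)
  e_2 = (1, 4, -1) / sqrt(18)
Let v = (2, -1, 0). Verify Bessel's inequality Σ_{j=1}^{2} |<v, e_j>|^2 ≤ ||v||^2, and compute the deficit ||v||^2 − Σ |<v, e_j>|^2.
Σ |<v, e_j>|^2 = 20/9; ||v||^2 = 5; deficit = 25/9

Write each e_j = u_j / sqrt(<u_j, u_j>) where u_j is the displayed integer vector. Then <v, e_j> = <v, u_j> / sqrt(<u_j, u_j>), so |<v, e_j>|^2 = <v, u_j>^2 / <u_j, u_j>.
Coefficients: <v, e_1> = 4/sqrt(8), <v, e_2> = -2/sqrt(18).
Square and sum: Σ |<v, e_j>|^2 = 20/9.
Compute ||v||^2 = v·v = 5.
Deficit = 5 − 20/9 = 25/9 ≥ 0, confirming Bessel's inequality. (The deficit equals ||v − Σ <v,e_j> e_j||^2, the squared distance from v to span{e_j}.)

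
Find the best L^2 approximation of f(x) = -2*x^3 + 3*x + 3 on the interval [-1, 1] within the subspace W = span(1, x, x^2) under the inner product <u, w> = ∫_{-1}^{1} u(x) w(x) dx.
g(x) = 9*x/5 + 3

The best approximation g ∈ W is the orthogonal projection of f onto W. Writing g = a_0 + a_1 x + a_2 x^2, the coefficients solve the normal equations G · a = b where
  G_{ij} = <φ_i, φ_j> and b_i = <f, φ_i>, with φ_0 = 1, φ_1 = x, φ_2 = x^2.
G =
  [2, 0, 2/3]
  [0, 2/3, 0]
  [2/3, 0, 2/5],
b = (6, 6/5, 2).
Solving gives a_0 = 3, a_1 = 9/5, a_2 = 0, so
  g(x) = 9*x/5 + 3.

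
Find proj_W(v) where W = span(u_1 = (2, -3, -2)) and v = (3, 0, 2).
proj_W(v) = (4/17, -6/17, -4/17)

Set up U = [u_1 | ... | u_1] ∈ R^(3×1). The projector onto W = col(U) is P = U (U^T U)^(-1) U^T.
Compute U^T U =
  [17],
and U^T v = (2).
Solve U^T U · c = U^T v for the coefficients: c = (2/17). The projection is proj_W(v) = U c.
Check: (v - proj_W(v)) · u_1 = 0  (should be 0).
Result: proj_W(v) = (4/17, -6/17, -4/17).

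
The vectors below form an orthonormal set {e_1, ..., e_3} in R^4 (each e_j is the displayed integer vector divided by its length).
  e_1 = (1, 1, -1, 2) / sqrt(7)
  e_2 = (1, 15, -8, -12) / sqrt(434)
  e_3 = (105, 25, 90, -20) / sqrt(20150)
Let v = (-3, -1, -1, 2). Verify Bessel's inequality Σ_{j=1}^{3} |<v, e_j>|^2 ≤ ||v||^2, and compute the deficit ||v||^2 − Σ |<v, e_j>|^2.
Σ |<v, e_j>|^2 = 179/13; ||v||^2 = 15; deficit = 16/13

Write each e_j = u_j / sqrt(<u_j, u_j>) where u_j is the displayed integer vector. Then <v, e_j> = <v, u_j> / sqrt(<u_j, u_j>), so |<v, e_j>|^2 = <v, u_j>^2 / <u_j, u_j>.
Coefficients: <v, e_1> = 1/sqrt(7), <v, e_2> = -34/sqrt(434), <v, e_3> = -470/sqrt(20150).
Square and sum: Σ |<v, e_j>|^2 = 179/13.
Compute ||v||^2 = v·v = 15.
Deficit = 15 − 179/13 = 16/13 ≥ 0, confirming Bessel's inequality. (The deficit equals ||v − Σ <v,e_j> e_j||^2, the squared distance from v to span{e_j}.)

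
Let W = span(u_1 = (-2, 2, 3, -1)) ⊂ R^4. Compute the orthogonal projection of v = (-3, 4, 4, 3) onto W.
proj_W(v) = (-23/9, 23/9, 23/6, -23/18)

Set up U = [u_1 | ... | u_1] ∈ R^(4×1). The projector onto W = col(U) is P = U (U^T U)^(-1) U^T.
Compute U^T U =
  [18],
and U^T v = (23).
Solve U^T U · c = U^T v for the coefficients: c = (23/18). The projection is proj_W(v) = U c.
Check: (v - proj_W(v)) · u_1 = 0  (should be 0).
Result: proj_W(v) = (-23/9, 23/9, 23/6, -23/18).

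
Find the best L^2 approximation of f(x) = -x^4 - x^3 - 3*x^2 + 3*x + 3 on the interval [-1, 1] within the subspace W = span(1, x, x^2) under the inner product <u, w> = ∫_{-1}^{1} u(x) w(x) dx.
g(x) = -27*x^2/7 + 12*x/5 + 108/35

The best approximation g ∈ W is the orthogonal projection of f onto W. Writing g = a_0 + a_1 x + a_2 x^2, the coefficients solve the normal equations G · a = b where
  G_{ij} = <φ_i, φ_j> and b_i = <f, φ_i>, with φ_0 = 1, φ_1 = x, φ_2 = x^2.
G =
  [2, 0, 2/3]
  [0, 2/3, 0]
  [2/3, 0, 2/5],
b = (18/5, 8/5, 18/35).
Solving gives a_0 = 108/35, a_1 = 12/5, a_2 = -27/7, so
  g(x) = -27*x^2/7 + 12*x/5 + 108/35.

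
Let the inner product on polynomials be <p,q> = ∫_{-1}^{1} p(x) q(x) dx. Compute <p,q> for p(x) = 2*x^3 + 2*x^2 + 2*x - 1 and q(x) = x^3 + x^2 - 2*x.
<p,q> = -58/21

Expand the product: p(x)·q(x) = 2*x^6 + 4*x^5 - 3*x^3 - 5*x^2 + 2*x.
∫_{-1}^{1} of each monomial x^k gives [2/(k+1) if k even, 0 if k odd]. Integrating term-by-term (or equivalently evaluating the antiderivative F(x) = 2*x^7/7 + 2*x^6/3 - 3*x^4/4 - 5*x^3/3 + x^2 at the endpoints):
  F(1) − F(−1) = -13/28 − (193/84) = -58/21.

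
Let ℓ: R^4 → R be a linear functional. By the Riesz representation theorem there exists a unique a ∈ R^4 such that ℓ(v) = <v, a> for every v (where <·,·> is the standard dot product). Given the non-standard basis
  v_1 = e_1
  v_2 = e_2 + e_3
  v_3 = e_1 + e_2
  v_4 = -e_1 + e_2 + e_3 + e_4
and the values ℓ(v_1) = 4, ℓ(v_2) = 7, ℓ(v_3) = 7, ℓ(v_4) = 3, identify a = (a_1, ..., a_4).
a = (4, 3, 4, 0)

Write a = (a_1, ..., a_4) in the standard basis. For each basis vector v_i, ℓ(v_i) = <v_i, a> is a linear equation in the a_j's. Collect the n equations into a matrix system V a = ℓ, where row i of V is v_i (expressed in the standard basis). Since V is invertible (lower-triangular with 1s on the diagonal, up to permutation), solve by back-substitution:
  V =
[[1, 0, 0, 0],
 [0, 1, 1, 0],
 [1, 1, 0, 0],
 [-1, 1, 1, 1]]
  V a = (4, 7, 7, 3)
Solving gives a = (4, 3, 4, 0).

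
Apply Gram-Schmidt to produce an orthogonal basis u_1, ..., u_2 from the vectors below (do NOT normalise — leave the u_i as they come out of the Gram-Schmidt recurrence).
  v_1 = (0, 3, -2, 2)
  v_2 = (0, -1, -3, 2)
Orthogonal basis:
  u_1 = (0, 3, -2, 2)
  u_2 = (0, -38/17, -37/17, 20/17)

Apply the Gram-Schmidt recurrence
  u_1 = v_1
  u_i = v_i − Σ_{j<i} ((v_i · u_j) / (u_j · u_j)) · u_j.

Step by step this gives:
  u_1 = (0, 3, -2, 2)
  u_2 = (0, -38/17, -37/17, 20/17)

Orthogonality check:
  u_2 · u_1 = 0 (should be 0)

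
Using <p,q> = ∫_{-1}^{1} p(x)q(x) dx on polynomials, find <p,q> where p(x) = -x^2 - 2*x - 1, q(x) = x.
<p,q> = -4/3

Expand the product: p(x)·q(x) = -x^3 - 2*x^2 - x.
∫_{-1}^{1} of each monomial x^k gives [2/(k+1) if k even, 0 if k odd]. Integrating term-by-term (or equivalently evaluating the antiderivative F(x) = -x^4/4 - 2*x^3/3 - x^2/2 at the endpoints):
  F(1) − F(−1) = -17/12 − (-1/12) = -4/3.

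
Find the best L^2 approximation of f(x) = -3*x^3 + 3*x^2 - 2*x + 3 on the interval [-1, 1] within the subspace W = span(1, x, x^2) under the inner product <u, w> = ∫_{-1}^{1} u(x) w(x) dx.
g(x) = 3*x^2 - 19*x/5 + 3

The best approximation g ∈ W is the orthogonal projection of f onto W. Writing g = a_0 + a_1 x + a_2 x^2, the coefficients solve the normal equations G · a = b where
  G_{ij} = <φ_i, φ_j> and b_i = <f, φ_i>, with φ_0 = 1, φ_1 = x, φ_2 = x^2.
G =
  [2, 0, 2/3]
  [0, 2/3, 0]
  [2/3, 0, 2/5],
b = (8, -38/15, 16/5).
Solving gives a_0 = 3, a_1 = -19/5, a_2 = 3, so
  g(x) = 3*x^2 - 19*x/5 + 3.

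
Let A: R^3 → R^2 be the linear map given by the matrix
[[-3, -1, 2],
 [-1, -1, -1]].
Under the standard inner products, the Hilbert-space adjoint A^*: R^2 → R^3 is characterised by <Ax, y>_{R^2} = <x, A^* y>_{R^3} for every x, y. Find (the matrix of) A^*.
A^* = A^T =
[[-3, -1],
 [-1, -1],
 [2, -1]]

For real matrices with standard dot products, the defining identity <Ax, y> = <x, A^* y> gives (Ax)^T y = x^T (A^*) y, i.e. x^T A^T y = x^T (A^*) y. Since this holds for all x, y, we must have A^* = A^T. Therefore
A^* =
[[-3, -1],
 [-1, -1],
 [2, -1]].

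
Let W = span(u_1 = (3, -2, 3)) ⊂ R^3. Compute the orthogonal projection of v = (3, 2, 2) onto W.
proj_W(v) = (3/2, -1, 3/2)

Set up U = [u_1 | ... | u_1] ∈ R^(3×1). The projector onto W = col(U) is P = U (U^T U)^(-1) U^T.
Compute U^T U =
  [22],
and U^T v = (11).
Solve U^T U · c = U^T v for the coefficients: c = (1/2). The projection is proj_W(v) = U c.
Check: (v - proj_W(v)) · u_1 = 0  (should be 0).
Result: proj_W(v) = (3/2, -1, 3/2).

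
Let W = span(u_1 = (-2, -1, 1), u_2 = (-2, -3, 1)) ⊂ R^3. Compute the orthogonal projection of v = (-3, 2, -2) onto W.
proj_W(v) = (-8/5, 2, 4/5)

Set up U = [u_1 | ... | u_2] ∈ R^(3×2). The projector onto W = col(U) is P = U (U^T U)^(-1) U^T.
Compute U^T U =
  [6, 8]
  [8, 14],
and U^T v = (2, -2).
Solve U^T U · c = U^T v for the coefficients: c = (11/5, -7/5). The projection is proj_W(v) = U c.
Check: (v - proj_W(v)) · u_1 = 0  (should be 0).
Check: (v - proj_W(v)) · u_2 = 0  (should be 0).
Result: proj_W(v) = (-8/5, 2, 4/5).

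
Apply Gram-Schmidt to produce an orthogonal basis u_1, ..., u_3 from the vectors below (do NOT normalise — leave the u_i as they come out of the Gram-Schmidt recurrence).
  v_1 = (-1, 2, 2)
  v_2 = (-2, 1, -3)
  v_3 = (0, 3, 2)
Orthogonal basis:
  u_1 = (-1, 2, 2)
  u_2 = (-20/9, 13/9, -23/9)
  u_3 = (60/61, 105/122, -45/122)

Apply the Gram-Schmidt recurrence
  u_1 = v_1
  u_i = v_i − Σ_{j<i} ((v_i · u_j) / (u_j · u_j)) · u_j.

Step by step this gives:
  u_1 = (-1, 2, 2)
  u_2 = (-20/9, 13/9, -23/9)
  u_3 = (60/61, 105/122, -45/122)

Orthogonality check:
  u_2 · u_1 = 0 (should be 0)
  u_3 · u_1 = 0 (should be 0)
  u_3 · u_2 = 0 (should be 0)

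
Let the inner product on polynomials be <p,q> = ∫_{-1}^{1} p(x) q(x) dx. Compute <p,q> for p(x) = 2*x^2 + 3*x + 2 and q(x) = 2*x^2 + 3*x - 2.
<p,q> = -2/5

Expand the product: p(x)·q(x) = 4*x^4 + 12*x^3 + 9*x^2 - 4.
∫_{-1}^{1} of each monomial x^k gives [2/(k+1) if k even, 0 if k odd]. Integrating term-by-term (or equivalently evaluating the antiderivative F(x) = 4*x^5/5 + 3*x^4 + 3*x^3 - 4*x at the endpoints):
  F(1) − F(−1) = 14/5 − (16/5) = -2/5.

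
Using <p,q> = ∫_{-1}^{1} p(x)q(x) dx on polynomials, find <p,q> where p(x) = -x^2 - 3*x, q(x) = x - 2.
<p,q> = -2/3

Expand the product: p(x)·q(x) = -x^3 - x^2 + 6*x.
∫_{-1}^{1} of each monomial x^k gives [2/(k+1) if k even, 0 if k odd]. Integrating term-by-term (or equivalently evaluating the antiderivative F(x) = -x^4/4 - x^3/3 + 3*x^2 at the endpoints):
  F(1) − F(−1) = 29/12 − (37/12) = -2/3.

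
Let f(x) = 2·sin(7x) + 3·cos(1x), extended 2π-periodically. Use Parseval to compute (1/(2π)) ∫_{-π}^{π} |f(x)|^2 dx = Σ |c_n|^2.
Σ |c_n|^2 = 13/2

Expand |f|^2 and use orthogonality of {sin(nx), cos(mx)} on [-π, π]:
  ∫_{-π}^{π} sin(nx)^2 dx = π, ∫ cos(mx)^2 dx = π, and cross terms integrate to 0.
So ∫_{-π}^{π} f(x)^2 dx = 2^2 · π + 3^2 · π = (4 + 9)π.
Divide by 2π: (4 + 9)/2 = 13/2.
By Parseval, this equals Σ |c_n|^2.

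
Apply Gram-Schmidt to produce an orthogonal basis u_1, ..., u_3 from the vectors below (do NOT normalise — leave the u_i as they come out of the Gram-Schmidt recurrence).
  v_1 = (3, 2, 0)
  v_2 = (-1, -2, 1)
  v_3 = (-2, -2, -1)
Orthogonal basis:
  u_1 = (3, 2, 0)
  u_2 = (8/13, -12/13, 1)
  u_3 = (12/29, -18/29, -24/29)

Apply the Gram-Schmidt recurrence
  u_1 = v_1
  u_i = v_i − Σ_{j<i} ((v_i · u_j) / (u_j · u_j)) · u_j.

Step by step this gives:
  u_1 = (3, 2, 0)
  u_2 = (8/13, -12/13, 1)
  u_3 = (12/29, -18/29, -24/29)

Orthogonality check:
  u_2 · u_1 = 0 (should be 0)
  u_3 · u_1 = 0 (should be 0)
  u_3 · u_2 = 0 (should be 0)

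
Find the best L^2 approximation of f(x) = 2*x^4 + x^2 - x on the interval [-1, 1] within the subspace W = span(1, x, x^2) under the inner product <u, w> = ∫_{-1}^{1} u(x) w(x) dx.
g(x) = 19*x^2/7 - x - 6/35

The best approximation g ∈ W is the orthogonal projection of f onto W. Writing g = a_0 + a_1 x + a_2 x^2, the coefficients solve the normal equations G · a = b where
  G_{ij} = <φ_i, φ_j> and b_i = <f, φ_i>, with φ_0 = 1, φ_1 = x, φ_2 = x^2.
G =
  [2, 0, 2/3]
  [0, 2/3, 0]
  [2/3, 0, 2/5],
b = (22/15, -2/3, 34/35).
Solving gives a_0 = -6/35, a_1 = -1, a_2 = 19/7, so
  g(x) = 19*x^2/7 - x - 6/35.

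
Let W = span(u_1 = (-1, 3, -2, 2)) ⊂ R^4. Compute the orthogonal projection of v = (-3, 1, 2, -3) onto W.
proj_W(v) = (2/9, -2/3, 4/9, -4/9)

Set up U = [u_1 | ... | u_1] ∈ R^(4×1). The projector onto W = col(U) is P = U (U^T U)^(-1) U^T.
Compute U^T U =
  [18],
and U^T v = (-4).
Solve U^T U · c = U^T v for the coefficients: c = (-2/9). The projection is proj_W(v) = U c.
Check: (v - proj_W(v)) · u_1 = 0  (should be 0).
Result: proj_W(v) = (2/9, -2/3, 4/9, -4/9).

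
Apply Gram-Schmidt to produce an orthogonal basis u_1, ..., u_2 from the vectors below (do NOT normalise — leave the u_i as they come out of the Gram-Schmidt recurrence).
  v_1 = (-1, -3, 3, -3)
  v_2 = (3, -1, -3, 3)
Orthogonal basis:
  u_1 = (-1, -3, 3, -3)
  u_2 = (33/14, -41/14, -15/14, 15/14)

Apply the Gram-Schmidt recurrence
  u_1 = v_1
  u_i = v_i − Σ_{j<i} ((v_i · u_j) / (u_j · u_j)) · u_j.

Step by step this gives:
  u_1 = (-1, -3, 3, -3)
  u_2 = (33/14, -41/14, -15/14, 15/14)

Orthogonality check:
  u_2 · u_1 = 0 (should be 0)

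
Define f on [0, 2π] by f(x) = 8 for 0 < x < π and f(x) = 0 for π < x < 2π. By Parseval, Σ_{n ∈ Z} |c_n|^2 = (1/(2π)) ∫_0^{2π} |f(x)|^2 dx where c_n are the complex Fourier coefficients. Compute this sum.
Σ |c_n|^2 = 32

Parseval equates the L^2 energy of f (normalised by 1/(2π)) with the ℓ^2 sum of its Fourier coefficients: (1/(2π)) ∫_0^{2π} |f|^2 = Σ |c_n|^2.
Compute the left side: (1/(2π)) [∫_0^π 8^2 dx + ∫_π^{2π} 0^2 dx] = (1/(2π)) · (64π + 0π) = (64 + 0)/2 = 32.
So Σ_{n ∈ Z} |c_n|^2 = 32.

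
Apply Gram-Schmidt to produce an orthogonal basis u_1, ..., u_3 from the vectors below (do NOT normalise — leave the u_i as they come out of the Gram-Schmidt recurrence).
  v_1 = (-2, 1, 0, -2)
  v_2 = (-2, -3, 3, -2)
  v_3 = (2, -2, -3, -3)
Orthogonal basis:
  u_1 = (-2, 1, 0, -2)
  u_2 = (-8/9, -32/9, 3, -8/9)
  u_3 = (410/209, -450/209, -600/209, -635/209)

Apply the Gram-Schmidt recurrence
  u_1 = v_1
  u_i = v_i − Σ_{j<i} ((v_i · u_j) / (u_j · u_j)) · u_j.

Step by step this gives:
  u_1 = (-2, 1, 0, -2)
  u_2 = (-8/9, -32/9, 3, -8/9)
  u_3 = (410/209, -450/209, -600/209, -635/209)

Orthogonality check:
  u_2 · u_1 = 0 (should be 0)
  u_3 · u_1 = 0 (should be 0)
  u_3 · u_2 = 0 (should be 0)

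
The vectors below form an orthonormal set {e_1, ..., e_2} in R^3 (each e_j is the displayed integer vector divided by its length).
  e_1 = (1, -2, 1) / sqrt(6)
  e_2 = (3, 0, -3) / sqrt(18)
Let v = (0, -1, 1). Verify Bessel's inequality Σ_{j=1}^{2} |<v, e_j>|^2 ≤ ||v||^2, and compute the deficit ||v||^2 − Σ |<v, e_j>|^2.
Σ |<v, e_j>|^2 = 2; ||v||^2 = 2; deficit = 0

Write each e_j = u_j / sqrt(<u_j, u_j>) where u_j is the displayed integer vector. Then <v, e_j> = <v, u_j> / sqrt(<u_j, u_j>), so |<v, e_j>|^2 = <v, u_j>^2 / <u_j, u_j>.
Coefficients: <v, e_1> = 3/sqrt(6), <v, e_2> = -3/sqrt(18).
Square and sum: Σ |<v, e_j>|^2 = 2.
Compute ||v||^2 = v·v = 2.
Deficit = 2 − 2 = 0 ≥ 0, confirming Bessel's inequality. (The deficit equals ||v − Σ <v,e_j> e_j||^2, the squared distance from v to span{e_j}.)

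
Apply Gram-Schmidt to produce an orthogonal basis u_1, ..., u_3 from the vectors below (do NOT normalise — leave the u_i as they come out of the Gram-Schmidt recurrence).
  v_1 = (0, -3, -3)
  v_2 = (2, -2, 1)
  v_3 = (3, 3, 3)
Orthogonal basis:
  u_1 = (0, -3, -3)
  u_2 = (2, -3/2, 3/2)
  u_3 = (27/17, 18/17, -18/17)

Apply the Gram-Schmidt recurrence
  u_1 = v_1
  u_i = v_i − Σ_{j<i} ((v_i · u_j) / (u_j · u_j)) · u_j.

Step by step this gives:
  u_1 = (0, -3, -3)
  u_2 = (2, -3/2, 3/2)
  u_3 = (27/17, 18/17, -18/17)

Orthogonality check:
  u_2 · u_1 = 0 (should be 0)
  u_3 · u_1 = 0 (should be 0)
  u_3 · u_2 = 0 (should be 0)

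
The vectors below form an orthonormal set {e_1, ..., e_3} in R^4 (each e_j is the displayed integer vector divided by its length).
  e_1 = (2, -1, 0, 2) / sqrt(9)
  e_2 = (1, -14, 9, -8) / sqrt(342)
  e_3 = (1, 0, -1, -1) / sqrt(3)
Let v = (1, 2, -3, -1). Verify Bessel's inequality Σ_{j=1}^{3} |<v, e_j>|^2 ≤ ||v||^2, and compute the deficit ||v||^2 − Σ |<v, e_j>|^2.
Σ |<v, e_j>|^2 = 853/57; ||v||^2 = 15; deficit = 2/57

Write each e_j = u_j / sqrt(<u_j, u_j>) where u_j is the displayed integer vector. Then <v, e_j> = <v, u_j> / sqrt(<u_j, u_j>), so |<v, e_j>|^2 = <v, u_j>^2 / <u_j, u_j>.
Coefficients: <v, e_1> = -2/sqrt(9), <v, e_2> = -46/sqrt(342), <v, e_3> = 5/sqrt(3).
Square and sum: Σ |<v, e_j>|^2 = 853/57.
Compute ||v||^2 = v·v = 15.
Deficit = 15 − 853/57 = 2/57 ≥ 0, confirming Bessel's inequality. (The deficit equals ||v − Σ <v,e_j> e_j||^2, the squared distance from v to span{e_j}.)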